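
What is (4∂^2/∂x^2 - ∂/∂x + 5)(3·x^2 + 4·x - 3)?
15 x^{2} + 14 x + 5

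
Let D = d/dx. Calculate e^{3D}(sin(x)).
\sin{\left(x + 3 \right)}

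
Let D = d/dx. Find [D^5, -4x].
-20D^{4}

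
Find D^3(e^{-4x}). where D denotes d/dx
- 64 e^{- 4 x}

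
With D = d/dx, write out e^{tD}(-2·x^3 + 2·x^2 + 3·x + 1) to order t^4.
- 2 t^{3} + t^{2} \left(2 - 6 x\right) + t \left(- 6 x^{2} + 4 x + 3\right) - 2 x^{3} + 2 x^{2} + 3 x + 1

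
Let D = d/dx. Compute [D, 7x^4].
28 x^{3}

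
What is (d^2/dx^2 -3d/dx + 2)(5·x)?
10 x - 15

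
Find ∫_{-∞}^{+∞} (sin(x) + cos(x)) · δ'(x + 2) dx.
- \sin{\left(2 \right)} - \cos{\left(2 \right)}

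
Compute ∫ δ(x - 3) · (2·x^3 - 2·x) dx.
48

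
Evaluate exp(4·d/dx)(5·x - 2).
5 x + 18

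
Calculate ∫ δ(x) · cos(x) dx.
1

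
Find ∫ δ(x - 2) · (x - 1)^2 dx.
1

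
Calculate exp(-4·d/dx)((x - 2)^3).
x^{3} - 18 x^{2} + 108 x - 216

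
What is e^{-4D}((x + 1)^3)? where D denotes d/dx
x^{3} - 9 x^{2} + 27 x - 27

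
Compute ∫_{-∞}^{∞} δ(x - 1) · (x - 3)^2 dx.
4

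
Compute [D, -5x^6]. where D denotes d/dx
- 30 x^{5}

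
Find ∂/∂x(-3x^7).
- 21 x^{6}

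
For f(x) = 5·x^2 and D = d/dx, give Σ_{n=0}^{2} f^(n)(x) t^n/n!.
5 t^{2} + 10 t x + 5 x^{2}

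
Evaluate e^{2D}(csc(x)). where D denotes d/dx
\csc{\left(x + 2 \right)}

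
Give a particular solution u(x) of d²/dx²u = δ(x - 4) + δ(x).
\frac{|x - 4|}{2} + \frac{|x|}{2}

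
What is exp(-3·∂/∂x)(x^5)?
x^{5} - 15 x^{4} + 90 x^{3} - 270 x^{2} + 405 x - 243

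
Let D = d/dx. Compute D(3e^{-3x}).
- 9 e^{- 3 x}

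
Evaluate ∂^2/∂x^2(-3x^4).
- 36 x^{2}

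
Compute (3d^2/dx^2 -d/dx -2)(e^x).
0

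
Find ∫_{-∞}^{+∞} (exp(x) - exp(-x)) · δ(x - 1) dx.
2 \sinh{\left(1 \right)}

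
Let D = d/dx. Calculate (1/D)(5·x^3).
\frac{5 x^{4}}{4}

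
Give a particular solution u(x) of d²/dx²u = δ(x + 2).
\frac{|x + 2|}{2}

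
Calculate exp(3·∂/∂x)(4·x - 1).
4 x + 11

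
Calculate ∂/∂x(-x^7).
- 7 x^{6}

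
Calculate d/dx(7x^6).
42 x^{5}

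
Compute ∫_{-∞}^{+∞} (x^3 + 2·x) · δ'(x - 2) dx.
-14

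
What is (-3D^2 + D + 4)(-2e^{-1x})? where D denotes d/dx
0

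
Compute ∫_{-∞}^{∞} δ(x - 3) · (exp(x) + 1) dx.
1 + e^{3}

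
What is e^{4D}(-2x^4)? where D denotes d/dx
- 2 x^{4} - 32 x^{3} - 192 x^{2} - 512 x - 512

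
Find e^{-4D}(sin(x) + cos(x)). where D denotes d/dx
\sqrt{2} \cos{\left(- x + \frac{\pi}{4} + 4 \right)}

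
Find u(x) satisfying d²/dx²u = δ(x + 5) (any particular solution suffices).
\frac{|x + 5|}{2}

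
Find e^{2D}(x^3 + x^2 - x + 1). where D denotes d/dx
x^{3} + 7 x^{2} + 15 x + 11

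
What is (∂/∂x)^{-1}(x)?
\frac{x^{2}}{2}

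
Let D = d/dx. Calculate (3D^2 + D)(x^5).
5 x^{3} \left(x + 12\right)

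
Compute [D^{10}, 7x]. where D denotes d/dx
70D^{9}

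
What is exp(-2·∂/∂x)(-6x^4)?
- 6 x^{4} + 48 x^{3} - 144 x^{2} + 192 x - 96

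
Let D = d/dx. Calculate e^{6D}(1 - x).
- x - 5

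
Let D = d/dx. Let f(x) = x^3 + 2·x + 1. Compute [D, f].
3 x^{2} + 2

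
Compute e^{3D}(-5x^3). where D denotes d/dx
- 5 x^{3} - 45 x^{2} - 135 x - 135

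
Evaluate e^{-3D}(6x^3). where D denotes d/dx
6 x^{3} - 54 x^{2} + 162 x - 162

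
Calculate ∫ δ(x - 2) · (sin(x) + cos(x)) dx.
\cos{\left(2 \right)} + \sin{\left(2 \right)}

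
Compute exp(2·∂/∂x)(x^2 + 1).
x^{2} + 4 x + 5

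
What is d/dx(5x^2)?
10 x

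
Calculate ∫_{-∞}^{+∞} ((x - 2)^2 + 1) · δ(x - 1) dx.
2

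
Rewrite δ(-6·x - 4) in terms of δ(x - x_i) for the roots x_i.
\frac{\delta(x + 2/3)}{6}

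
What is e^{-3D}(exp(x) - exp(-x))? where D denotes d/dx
- e^{3 - x} + e^{x - 3}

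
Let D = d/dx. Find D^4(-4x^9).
- 12096 x^{5}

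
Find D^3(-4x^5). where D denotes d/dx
- 240 x^{2}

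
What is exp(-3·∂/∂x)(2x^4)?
2 x^{4} - 24 x^{3} + 108 x^{2} - 216 x + 162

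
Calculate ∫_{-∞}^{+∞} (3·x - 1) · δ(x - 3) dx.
8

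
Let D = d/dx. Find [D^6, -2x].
-12D^{5}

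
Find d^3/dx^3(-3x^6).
- 360 x^{3}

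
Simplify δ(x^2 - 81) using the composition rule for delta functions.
\frac{\delta(x - 9) + \delta(x + 9)}{18}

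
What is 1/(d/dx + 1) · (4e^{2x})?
\frac{4 e^{2 x}}{3}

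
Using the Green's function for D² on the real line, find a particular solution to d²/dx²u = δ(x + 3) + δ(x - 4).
\frac{|x + 3|}{2} + \frac{|x - 4|}{2}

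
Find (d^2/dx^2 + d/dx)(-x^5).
5 x^{3} \left(- x - 4\right)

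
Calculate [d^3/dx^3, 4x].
12\frac{d^{2}}{dx^{2}}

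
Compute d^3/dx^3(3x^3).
18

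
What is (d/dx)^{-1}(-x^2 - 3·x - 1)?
- \frac{x^{3}}{3} - \frac{3 x^{2}}{2} - x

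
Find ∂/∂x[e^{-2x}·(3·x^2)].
6 x \left(1 - x\right) e^{- 2 x}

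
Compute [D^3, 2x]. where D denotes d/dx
6D^{2}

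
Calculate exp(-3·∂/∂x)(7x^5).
7 x^{5} - 105 x^{4} + 630 x^{3} - 1890 x^{2} + 2835 x - 1701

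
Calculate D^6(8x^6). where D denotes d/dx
5760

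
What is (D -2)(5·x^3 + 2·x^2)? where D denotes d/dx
x \left(- 10 x^{2} + 11 x + 4\right)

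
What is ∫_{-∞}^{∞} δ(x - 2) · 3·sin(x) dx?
3 \sin{\left(2 \right)}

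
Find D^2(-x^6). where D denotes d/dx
- 30 x^{4}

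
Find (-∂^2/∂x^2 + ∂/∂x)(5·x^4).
20 x^{2} \left(x - 3\right)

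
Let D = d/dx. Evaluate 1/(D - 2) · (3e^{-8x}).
- \frac{3 e^{- 8 x}}{10}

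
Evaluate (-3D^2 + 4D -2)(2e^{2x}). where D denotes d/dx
- 12 e^{2 x}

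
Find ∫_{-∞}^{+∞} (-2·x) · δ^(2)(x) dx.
0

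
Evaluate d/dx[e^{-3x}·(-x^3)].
3 x^{2} \left(x - 1\right) e^{- 3 x}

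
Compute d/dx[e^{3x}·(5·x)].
\left(15 x + 5\right) e^{3 x}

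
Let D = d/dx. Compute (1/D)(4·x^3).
x^{4}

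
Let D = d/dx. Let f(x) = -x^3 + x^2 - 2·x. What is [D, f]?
- 3 x^{2} + 2 x - 2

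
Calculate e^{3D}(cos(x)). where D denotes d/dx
\cos{\left(x + 3 \right)}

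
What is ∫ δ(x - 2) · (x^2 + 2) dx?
6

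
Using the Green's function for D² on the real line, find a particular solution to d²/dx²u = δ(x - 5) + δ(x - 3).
\frac{|x - 5|}{2} + \frac{|x - 3|}{2}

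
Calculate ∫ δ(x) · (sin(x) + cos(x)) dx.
1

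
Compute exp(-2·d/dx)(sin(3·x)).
\sin{\left(3 x - 6 \right)}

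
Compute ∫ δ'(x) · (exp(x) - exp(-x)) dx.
-2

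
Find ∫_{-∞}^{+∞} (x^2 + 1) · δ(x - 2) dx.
5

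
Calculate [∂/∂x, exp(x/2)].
\frac{e^{\frac{x}{2}}}{2}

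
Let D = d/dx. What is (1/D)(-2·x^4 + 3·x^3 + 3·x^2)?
- \frac{2 x^{5}}{5} + \frac{3 x^{4}}{4} + x^{3}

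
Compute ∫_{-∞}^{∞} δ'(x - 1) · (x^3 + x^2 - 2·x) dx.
-3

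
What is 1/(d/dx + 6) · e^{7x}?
\frac{e^{7 x}}{13}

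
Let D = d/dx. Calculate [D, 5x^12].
60 x^{11}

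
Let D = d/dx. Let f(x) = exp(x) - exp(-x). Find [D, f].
2 \cosh{\left(x \right)}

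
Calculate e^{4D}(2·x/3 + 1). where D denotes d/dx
\frac{2 x}{3} + \frac{11}{3}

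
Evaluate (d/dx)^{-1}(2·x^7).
\frac{x^{8}}{4}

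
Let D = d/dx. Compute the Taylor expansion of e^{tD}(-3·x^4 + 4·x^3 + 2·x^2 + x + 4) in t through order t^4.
- 3 t^{4} + t^{3} \left(4 - 12 x\right) + t^{2} \left(- 18 x^{2} + 12 x + 2\right) + t \left(- 12 x^{3} + 12 x^{2} + 4 x + 1\right) - 3 x^{4} + 4 x^{3} + 2 x^{2} + x + 4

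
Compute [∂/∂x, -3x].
-3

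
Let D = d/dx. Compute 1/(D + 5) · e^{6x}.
\frac{e^{6 x}}{11}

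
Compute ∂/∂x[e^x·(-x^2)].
x \left(- x - 2\right) e^{x}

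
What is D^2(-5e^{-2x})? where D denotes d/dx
- 20 e^{- 2 x}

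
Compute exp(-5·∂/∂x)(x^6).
x^{6} - 30 x^{5} + 375 x^{4} - 2500 x^{3} + 9375 x^{2} - 18750 x + 15625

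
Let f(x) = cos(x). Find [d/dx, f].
- \sin{\left(x \right)}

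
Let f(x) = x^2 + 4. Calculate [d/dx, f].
2 x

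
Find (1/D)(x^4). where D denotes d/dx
\frac{x^{5}}{5}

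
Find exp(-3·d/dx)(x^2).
x^{2} - 6 x + 9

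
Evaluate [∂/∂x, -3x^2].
- 6 x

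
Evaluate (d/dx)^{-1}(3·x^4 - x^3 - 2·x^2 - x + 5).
\frac{3 x^{5}}{5} - \frac{x^{4}}{4} - \frac{2 x^{3}}{3} - \frac{x^{2}}{2} + 5 x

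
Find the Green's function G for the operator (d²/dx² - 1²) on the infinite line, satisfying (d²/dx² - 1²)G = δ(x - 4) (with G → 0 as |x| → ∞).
-\frac{e^{-|x - 4|}}{2}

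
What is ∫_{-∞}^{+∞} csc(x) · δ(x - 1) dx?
\csc{\left(1 \right)}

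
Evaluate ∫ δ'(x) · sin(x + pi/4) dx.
- \frac{\sqrt{2}}{2}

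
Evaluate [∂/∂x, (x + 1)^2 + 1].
2 x + 2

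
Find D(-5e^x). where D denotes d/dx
- 5 e^{x}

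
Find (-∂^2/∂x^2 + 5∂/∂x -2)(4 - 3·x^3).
6 x^{3} - 45 x^{2} + 18 x - 8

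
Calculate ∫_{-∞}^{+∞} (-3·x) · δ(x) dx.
0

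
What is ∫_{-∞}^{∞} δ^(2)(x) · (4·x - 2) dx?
0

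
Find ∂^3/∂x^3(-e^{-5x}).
125 e^{- 5 x}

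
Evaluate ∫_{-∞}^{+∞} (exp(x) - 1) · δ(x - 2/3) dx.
-1 + e^{\frac{2}{3}}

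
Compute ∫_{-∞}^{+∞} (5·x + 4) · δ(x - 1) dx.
9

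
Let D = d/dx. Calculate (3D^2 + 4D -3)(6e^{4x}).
366 e^{4 x}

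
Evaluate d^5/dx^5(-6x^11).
- 332640 x^{6}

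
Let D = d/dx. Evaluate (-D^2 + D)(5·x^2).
10 x - 10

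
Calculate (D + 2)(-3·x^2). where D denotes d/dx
6 x \left(- x - 1\right)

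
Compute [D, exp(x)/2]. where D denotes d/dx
\frac{e^{x}}{2}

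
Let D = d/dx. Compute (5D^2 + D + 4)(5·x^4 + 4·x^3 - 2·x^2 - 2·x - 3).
20 x^{4} + 36 x^{3} + 304 x^{2} + 108 x - 34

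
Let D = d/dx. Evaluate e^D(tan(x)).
\tan{\left(x + 1 \right)}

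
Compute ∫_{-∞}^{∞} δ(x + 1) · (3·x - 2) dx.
-5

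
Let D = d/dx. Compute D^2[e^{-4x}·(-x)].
8 \left(1 - 2 x\right) e^{- 4 x}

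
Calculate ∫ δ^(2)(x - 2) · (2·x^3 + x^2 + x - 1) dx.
26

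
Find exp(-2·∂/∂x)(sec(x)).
\sec{\left(x - 2 \right)}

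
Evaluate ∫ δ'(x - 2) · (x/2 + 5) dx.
- \frac{1}{2}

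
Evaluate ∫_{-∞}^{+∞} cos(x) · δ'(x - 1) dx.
\sin{\left(1 \right)}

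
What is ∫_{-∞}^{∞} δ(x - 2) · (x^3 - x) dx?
6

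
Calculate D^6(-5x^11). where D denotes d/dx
- 1663200 x^{5}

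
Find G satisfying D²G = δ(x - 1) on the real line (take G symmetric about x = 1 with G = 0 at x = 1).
\frac{|x - 1|}{2}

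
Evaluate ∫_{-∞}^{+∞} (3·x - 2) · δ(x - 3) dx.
7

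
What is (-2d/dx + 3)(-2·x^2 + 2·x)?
- 6 x^{2} + 14 x - 4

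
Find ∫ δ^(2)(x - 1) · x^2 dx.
2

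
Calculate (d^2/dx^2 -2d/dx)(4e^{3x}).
12 e^{3 x}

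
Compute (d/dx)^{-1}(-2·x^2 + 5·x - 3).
- \frac{2 x^{3}}{3} + \frac{5 x^{2}}{2} - 3 x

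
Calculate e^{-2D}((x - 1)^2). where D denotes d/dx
x^{2} - 6 x + 9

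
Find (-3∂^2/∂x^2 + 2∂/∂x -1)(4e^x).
- 8 e^{x}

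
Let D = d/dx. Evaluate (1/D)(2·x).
x^{2}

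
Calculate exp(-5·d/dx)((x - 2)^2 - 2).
x^{2} - 14 x + 47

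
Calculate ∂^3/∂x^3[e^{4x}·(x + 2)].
\left(64 x + 176\right) e^{4 x}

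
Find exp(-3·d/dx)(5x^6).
5 x^{6} - 90 x^{5} + 675 x^{4} - 2700 x^{3} + 6075 x^{2} - 7290 x + 3645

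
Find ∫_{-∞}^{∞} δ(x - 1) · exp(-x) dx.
e^{-1}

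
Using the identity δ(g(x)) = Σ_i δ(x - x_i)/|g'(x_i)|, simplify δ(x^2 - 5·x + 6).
\frac{\delta(x - 2) + \delta(x - 3)}{1}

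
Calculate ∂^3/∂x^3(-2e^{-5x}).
250 e^{- 5 x}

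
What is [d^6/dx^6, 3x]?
18\frac{d^{5}}{dx^{5}}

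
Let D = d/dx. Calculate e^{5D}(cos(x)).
\cos{\left(x + 5 \right)}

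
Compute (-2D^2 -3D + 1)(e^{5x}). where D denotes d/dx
- 64 e^{5 x}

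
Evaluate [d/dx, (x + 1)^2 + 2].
2 x + 2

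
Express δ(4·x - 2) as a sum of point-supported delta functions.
\frac{\delta(x - 1/2)}{4}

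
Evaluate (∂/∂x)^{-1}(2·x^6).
\frac{2 x^{7}}{7}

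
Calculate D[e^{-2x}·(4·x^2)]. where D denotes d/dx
8 x \left(1 - x\right) e^{- 2 x}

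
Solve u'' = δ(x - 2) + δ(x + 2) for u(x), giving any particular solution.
\frac{|x - 2|}{2} + \frac{|x + 2|}{2}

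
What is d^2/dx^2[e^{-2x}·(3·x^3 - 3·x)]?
6 \left(2 x^{3} - 6 x^{2} + x + 2\right) e^{- 2 x}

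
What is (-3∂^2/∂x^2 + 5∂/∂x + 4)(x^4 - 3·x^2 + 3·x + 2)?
4 x^{4} + 20 x^{3} - 48 x^{2} - 18 x + 41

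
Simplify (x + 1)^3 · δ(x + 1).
0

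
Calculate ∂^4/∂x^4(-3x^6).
- 1080 x^{2}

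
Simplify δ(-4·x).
\frac{\delta(x)}{4}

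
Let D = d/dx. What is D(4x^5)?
20 x^{4}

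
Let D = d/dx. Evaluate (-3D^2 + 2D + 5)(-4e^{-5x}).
320 e^{- 5 x}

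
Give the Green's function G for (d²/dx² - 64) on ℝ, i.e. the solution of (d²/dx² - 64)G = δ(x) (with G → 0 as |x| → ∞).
-\frac{e^{-8|x|}}{16}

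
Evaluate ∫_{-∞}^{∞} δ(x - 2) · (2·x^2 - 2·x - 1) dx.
3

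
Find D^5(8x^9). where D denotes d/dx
120960 x^{4}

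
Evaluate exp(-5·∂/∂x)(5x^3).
5 x^{3} - 75 x^{2} + 375 x - 625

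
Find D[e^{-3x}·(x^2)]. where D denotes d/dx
x \left(2 - 3 x\right) e^{- 3 x}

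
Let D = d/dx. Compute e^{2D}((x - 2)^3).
x^{3}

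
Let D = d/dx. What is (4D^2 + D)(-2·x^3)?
6 x \left(- x - 8\right)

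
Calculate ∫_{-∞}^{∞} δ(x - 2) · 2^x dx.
4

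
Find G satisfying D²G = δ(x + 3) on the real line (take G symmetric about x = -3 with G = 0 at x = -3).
\frac{|x + 3|}{2}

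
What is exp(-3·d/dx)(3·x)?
3 x - 9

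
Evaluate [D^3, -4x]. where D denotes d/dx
-12D^{2}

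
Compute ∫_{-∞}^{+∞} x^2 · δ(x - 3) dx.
9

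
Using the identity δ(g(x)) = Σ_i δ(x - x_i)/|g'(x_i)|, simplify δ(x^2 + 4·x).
\frac{\delta(x + 4) + \delta(x)}{4}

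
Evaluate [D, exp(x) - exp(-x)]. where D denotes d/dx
2 \cosh{\left(x \right)}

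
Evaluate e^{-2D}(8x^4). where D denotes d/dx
8 x^{4} - 64 x^{3} + 192 x^{2} - 256 x + 128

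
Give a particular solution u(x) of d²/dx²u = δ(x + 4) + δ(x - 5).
\frac{|x + 4|}{2} + \frac{|x - 5|}{2}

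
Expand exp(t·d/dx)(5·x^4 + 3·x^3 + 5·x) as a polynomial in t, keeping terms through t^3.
t^{3} \left(20 x + 3\right) + 3 t^{2} x \left(10 x + 3\right) + t \left(20 x^{3} + 9 x^{2} + 5\right) + 5 x^{4} + 3 x^{3} + 5 x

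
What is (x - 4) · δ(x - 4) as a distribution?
0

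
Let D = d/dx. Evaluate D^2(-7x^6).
- 210 x^{4}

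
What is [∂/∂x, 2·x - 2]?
2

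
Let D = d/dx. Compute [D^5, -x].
-5D^{4}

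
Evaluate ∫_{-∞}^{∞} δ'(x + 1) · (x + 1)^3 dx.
0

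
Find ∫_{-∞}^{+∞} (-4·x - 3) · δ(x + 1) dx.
1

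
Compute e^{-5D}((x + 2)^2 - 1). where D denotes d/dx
x^{2} - 6 x + 8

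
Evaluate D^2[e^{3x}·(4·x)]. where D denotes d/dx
\left(36 x + 24\right) e^{3 x}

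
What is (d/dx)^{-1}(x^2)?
\frac{x^{3}}{3}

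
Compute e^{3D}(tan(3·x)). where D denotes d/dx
\tan{\left(3 x + 9 \right)}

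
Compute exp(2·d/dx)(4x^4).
4 x^{4} + 32 x^{3} + 96 x^{2} + 128 x + 64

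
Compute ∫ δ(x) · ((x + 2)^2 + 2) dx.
6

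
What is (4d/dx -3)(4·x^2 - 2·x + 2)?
- 12 x^{2} + 38 x - 14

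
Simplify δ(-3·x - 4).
\frac{\delta(x + 4/3)}{3}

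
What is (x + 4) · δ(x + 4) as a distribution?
0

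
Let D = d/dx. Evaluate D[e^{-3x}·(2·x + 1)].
\left(- 6 x - 1\right) e^{- 3 x}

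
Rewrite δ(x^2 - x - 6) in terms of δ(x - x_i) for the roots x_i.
\frac{\delta(x + 2) + \delta(x - 3)}{5}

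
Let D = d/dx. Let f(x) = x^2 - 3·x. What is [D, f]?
2 x - 3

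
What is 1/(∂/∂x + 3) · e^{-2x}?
e^{- 2 x}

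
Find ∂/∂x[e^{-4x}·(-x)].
\left(4 x - 1\right) e^{- 4 x}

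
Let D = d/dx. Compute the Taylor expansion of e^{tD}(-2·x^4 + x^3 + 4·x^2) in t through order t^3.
t^{3} \left(1 - 8 x\right) + t^{2} \left(- 12 x^{2} + 3 x + 4\right) + t x \left(- 8 x^{2} + 3 x + 8\right) - 2 x^{4} + x^{3} + 4 x^{2}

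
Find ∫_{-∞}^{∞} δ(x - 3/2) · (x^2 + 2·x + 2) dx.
\frac{29}{4}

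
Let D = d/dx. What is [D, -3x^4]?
- 12 x^{3}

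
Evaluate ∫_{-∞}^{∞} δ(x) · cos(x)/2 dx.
\frac{1}{2}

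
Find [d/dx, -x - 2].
-1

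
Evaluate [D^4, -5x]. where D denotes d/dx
-20D^{3}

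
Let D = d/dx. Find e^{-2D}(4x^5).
4 x^{5} - 40 x^{4} + 160 x^{3} - 320 x^{2} + 320 x - 128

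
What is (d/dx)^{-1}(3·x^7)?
\frac{3 x^{8}}{8}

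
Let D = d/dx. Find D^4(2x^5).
240 x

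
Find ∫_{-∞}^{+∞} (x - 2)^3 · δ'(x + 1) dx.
-27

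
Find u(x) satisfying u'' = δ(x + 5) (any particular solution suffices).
\frac{|x + 5|}{2}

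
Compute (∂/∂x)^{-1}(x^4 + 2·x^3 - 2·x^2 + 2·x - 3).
\frac{x^{5}}{5} + \frac{x^{4}}{2} - \frac{2 x^{3}}{3} + x^{2} - 3 x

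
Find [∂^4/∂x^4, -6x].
-24\frac{d^{3}}{dx^{3}}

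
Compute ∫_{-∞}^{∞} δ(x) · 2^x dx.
1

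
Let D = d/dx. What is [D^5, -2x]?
-10D^{4}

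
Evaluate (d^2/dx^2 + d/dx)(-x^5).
5 x^{3} \left(- x - 4\right)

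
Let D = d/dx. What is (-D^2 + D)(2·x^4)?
8 x^{2} \left(x - 3\right)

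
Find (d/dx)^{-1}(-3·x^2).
- x^{3}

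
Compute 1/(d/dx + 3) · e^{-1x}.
\frac{e^{- x}}{2}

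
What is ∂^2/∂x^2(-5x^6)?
- 150 x^{4}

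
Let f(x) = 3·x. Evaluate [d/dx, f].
3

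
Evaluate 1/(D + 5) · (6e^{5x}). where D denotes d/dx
\frac{3 e^{5 x}}{5}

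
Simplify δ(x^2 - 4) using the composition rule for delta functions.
\frac{\delta(x + 2) + \delta(x - 2)}{4}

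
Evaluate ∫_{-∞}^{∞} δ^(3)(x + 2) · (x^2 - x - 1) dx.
0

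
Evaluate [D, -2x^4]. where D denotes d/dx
- 8 x^{3}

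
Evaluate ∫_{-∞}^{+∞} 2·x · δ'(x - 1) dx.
-2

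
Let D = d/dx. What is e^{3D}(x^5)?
x^{5} + 15 x^{4} + 90 x^{3} + 270 x^{2} + 405 x + 243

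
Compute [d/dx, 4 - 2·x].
-2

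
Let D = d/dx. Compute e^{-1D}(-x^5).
- x^{5} + 5 x^{4} - 10 x^{3} + 10 x^{2} - 5 x + 1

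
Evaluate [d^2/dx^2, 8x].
16\frac{d}{dx}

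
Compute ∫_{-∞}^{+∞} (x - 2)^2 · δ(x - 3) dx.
1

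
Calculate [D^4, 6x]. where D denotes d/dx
24D^{3}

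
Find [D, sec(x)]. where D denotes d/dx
\tan{\left(x \right)} \sec{\left(x \right)}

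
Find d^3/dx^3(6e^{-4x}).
- 384 e^{- 4 x}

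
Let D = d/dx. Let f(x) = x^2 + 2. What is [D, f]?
2 x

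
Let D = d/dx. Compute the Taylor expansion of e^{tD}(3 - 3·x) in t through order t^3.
- 3 t - 3 x + 3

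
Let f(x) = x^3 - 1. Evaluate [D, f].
3 x^{2}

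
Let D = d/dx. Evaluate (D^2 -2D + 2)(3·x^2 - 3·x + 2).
6 x^{2} - 18 x + 16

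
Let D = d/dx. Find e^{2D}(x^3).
x^{3} + 6 x^{2} + 12 x + 8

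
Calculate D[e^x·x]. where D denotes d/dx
\left(x + 1\right) e^{x}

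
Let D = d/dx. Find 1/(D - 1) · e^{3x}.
\frac{e^{3 x}}{2}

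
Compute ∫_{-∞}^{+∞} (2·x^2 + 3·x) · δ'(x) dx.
-3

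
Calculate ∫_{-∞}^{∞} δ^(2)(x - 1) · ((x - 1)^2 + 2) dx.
2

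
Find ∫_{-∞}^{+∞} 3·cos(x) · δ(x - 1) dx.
3 \cos{\left(1 \right)}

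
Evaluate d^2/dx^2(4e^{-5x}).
100 e^{- 5 x}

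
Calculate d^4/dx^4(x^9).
3024 x^{5}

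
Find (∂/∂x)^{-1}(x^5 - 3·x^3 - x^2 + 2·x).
\frac{x^{6}}{6} - \frac{3 x^{4}}{4} - \frac{x^{3}}{3} + x^{2}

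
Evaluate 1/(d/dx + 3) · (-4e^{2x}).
- \frac{4 e^{2 x}}{5}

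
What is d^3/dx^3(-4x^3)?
-24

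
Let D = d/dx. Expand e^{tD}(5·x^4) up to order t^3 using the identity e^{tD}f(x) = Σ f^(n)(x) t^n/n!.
5 x \left(4 t^{3} + 6 t^{2} x + 4 t x^{2} + x^{3}\right)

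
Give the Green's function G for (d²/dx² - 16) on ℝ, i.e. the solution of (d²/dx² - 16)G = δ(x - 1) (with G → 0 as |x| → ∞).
-\frac{e^{-4|x - 1|}}{8}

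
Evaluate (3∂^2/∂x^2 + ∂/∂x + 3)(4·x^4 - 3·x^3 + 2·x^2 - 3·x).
12 x^{4} + 7 x^{3} + 141 x^{2} - 59 x + 9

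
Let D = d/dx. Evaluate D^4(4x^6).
1440 x^{2}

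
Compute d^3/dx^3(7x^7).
1470 x^{4}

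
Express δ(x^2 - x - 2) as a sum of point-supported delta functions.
\frac{\delta(x - 2) + \delta(x + 1)}{3}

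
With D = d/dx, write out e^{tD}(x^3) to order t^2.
x \left(3 t^{2} + 3 t x + x^{2}\right)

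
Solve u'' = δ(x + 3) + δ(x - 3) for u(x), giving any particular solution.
\frac{|x + 3|}{2} + \frac{|x - 3|}{2}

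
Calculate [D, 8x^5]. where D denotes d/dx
40 x^{4}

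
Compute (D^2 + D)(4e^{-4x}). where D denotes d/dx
48 e^{- 4 x}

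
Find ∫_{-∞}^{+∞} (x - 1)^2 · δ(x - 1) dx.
0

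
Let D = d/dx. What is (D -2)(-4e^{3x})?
- 4 e^{3 x}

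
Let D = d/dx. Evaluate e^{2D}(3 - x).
1 - x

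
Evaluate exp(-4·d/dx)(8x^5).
8 x^{5} - 160 x^{4} + 1280 x^{3} - 5120 x^{2} + 10240 x - 8192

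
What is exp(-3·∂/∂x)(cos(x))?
\cos{\left(x - 3 \right)}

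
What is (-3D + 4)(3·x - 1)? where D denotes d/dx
12 x - 13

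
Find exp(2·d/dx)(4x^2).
4 x^{2} + 16 x + 16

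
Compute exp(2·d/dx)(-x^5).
- x^{5} - 10 x^{4} - 40 x^{3} - 80 x^{2} - 80 x - 32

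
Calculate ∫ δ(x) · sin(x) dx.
0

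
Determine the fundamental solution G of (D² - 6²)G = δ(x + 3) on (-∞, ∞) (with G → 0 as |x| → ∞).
-\frac{e^{-6|x + 3|}}{12}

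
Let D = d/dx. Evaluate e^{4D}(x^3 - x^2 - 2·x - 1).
x^{3} + 11 x^{2} + 38 x + 39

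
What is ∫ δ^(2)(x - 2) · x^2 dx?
2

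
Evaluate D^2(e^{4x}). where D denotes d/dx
16 e^{4 x}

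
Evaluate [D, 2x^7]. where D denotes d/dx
14 x^{6}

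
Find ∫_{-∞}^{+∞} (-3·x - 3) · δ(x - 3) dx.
-12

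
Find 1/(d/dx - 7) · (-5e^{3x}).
\frac{5 e^{3 x}}{4}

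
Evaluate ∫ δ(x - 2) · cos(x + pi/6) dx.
\cos{\left(\frac{\pi}{6} + 2 \right)}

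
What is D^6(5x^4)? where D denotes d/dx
0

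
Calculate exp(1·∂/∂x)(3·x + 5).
3 x + 8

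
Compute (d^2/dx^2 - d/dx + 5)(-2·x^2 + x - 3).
- 10 x^{2} + 9 x - 20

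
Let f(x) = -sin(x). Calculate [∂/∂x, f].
- \cos{\left(x \right)}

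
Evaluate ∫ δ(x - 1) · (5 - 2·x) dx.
3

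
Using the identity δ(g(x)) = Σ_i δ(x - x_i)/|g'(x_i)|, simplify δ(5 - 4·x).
\frac{\delta(x - 5/4)}{4}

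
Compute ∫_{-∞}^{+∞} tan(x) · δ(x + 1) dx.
- \tan{\left(1 \right)}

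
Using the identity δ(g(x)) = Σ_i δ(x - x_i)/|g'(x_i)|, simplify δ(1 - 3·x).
\frac{\delta(x - 1/3)}{3}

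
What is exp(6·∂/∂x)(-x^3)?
- x^{3} - 18 x^{2} - 108 x - 216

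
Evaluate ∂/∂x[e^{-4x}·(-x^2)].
2 x \left(2 x - 1\right) e^{- 4 x}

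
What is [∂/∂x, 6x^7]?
42 x^{6}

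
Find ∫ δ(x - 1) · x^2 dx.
1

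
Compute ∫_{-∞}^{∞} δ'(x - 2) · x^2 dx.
-4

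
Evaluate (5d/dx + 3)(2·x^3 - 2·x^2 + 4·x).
6 x^{3} + 24 x^{2} - 8 x + 20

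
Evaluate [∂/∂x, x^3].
3 x^{2}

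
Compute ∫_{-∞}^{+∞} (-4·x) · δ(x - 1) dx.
-4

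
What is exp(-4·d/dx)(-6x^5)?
- 6 x^{5} + 120 x^{4} - 960 x^{3} + 3840 x^{2} - 7680 x + 6144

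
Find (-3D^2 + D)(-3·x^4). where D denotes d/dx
12 x^{2} \left(9 - x\right)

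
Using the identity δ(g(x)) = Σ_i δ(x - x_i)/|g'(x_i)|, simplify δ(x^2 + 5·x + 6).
\frac{\delta(x + 3) + \delta(x + 2)}{1}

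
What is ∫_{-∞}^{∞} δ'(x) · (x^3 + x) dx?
-1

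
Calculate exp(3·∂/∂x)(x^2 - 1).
x^{2} + 6 x + 8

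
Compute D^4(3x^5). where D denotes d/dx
360 x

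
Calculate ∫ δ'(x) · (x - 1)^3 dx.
-3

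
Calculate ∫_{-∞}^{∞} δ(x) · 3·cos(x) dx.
3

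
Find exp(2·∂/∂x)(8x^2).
8 x^{2} + 32 x + 32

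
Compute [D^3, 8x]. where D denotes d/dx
24D^{2}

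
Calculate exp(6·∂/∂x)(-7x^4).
- 7 x^{4} - 168 x^{3} - 1512 x^{2} - 6048 x - 9072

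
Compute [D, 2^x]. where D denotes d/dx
2^{x} \log{\left(2 \right)}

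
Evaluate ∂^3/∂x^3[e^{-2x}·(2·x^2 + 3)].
16 \left(- x^{2} + 3 x - 3\right) e^{- 2 x}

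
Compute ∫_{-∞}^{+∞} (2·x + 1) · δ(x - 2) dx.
5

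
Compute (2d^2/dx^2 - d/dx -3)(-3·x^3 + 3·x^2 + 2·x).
9 x^{3} - 48 x + 10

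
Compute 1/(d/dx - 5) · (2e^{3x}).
- e^{3 x}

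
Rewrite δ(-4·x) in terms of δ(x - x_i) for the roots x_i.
\frac{\delta(x)}{4}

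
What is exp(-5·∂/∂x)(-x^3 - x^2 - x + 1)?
- x^{3} + 14 x^{2} - 66 x + 106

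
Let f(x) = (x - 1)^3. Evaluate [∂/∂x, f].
3 \left(x - 1\right)^{2}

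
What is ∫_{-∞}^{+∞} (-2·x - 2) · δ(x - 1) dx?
-4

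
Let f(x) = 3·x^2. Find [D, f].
6 x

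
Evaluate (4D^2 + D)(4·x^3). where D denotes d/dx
12 x \left(x + 8\right)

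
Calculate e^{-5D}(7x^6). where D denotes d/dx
7 x^{6} - 210 x^{5} + 2625 x^{4} - 17500 x^{3} + 65625 x^{2} - 131250 x + 109375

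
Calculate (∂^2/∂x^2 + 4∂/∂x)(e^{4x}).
32 e^{4 x}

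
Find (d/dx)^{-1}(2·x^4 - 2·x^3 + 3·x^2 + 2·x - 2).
\frac{2 x^{5}}{5} - \frac{x^{4}}{2} + x^{3} + x^{2} - 2 x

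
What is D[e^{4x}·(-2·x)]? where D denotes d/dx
\left(- 8 x - 2\right) e^{4 x}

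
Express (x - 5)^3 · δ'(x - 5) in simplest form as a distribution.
0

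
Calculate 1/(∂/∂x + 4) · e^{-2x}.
\frac{e^{- 2 x}}{2}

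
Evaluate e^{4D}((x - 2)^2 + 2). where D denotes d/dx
x^{2} + 4 x + 6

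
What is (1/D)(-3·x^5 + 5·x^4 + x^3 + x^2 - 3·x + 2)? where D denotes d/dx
- \frac{x^{6}}{2} + x^{5} + \frac{x^{4}}{4} + \frac{x^{3}}{3} - \frac{3 x^{2}}{2} + 2 x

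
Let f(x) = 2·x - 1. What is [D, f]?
2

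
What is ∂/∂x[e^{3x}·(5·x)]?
\left(15 x + 5\right) e^{3 x}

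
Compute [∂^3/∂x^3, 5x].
15\frac{d^{2}}{dx^{2}}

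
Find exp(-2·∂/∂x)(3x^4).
3 x^{4} - 24 x^{3} + 72 x^{2} - 96 x + 48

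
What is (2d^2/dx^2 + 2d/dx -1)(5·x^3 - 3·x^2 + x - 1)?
- 5 x^{3} + 33 x^{2} + 47 x - 9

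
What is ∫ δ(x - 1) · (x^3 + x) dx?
2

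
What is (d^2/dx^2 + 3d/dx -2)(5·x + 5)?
5 - 10 x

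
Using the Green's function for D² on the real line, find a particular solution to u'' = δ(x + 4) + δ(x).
\frac{|x + 4|}{2} + \frac{|x|}{2}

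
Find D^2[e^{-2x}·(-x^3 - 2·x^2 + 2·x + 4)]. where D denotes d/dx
2 \left(- 2 x^{3} + 2 x^{2} + 9 x + 2\right) e^{- 2 x}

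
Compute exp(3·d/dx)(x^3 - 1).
x^{3} + 9 x^{2} + 27 x + 26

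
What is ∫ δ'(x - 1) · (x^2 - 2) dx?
-2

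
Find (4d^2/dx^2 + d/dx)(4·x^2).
8 x + 32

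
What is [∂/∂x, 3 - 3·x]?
-3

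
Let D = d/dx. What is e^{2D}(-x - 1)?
- x - 3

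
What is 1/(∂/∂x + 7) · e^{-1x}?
\frac{e^{- x}}{6}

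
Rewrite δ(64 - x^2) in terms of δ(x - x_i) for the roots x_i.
\frac{\delta(x - 8) + \delta(x + 8)}{16}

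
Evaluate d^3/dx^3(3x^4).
72 x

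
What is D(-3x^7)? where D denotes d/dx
- 21 x^{6}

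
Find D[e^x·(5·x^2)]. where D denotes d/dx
5 x \left(x + 2\right) e^{x}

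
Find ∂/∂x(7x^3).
21 x^{2}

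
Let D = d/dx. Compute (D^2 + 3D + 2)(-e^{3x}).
- 20 e^{3 x}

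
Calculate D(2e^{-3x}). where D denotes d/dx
- 6 e^{- 3 x}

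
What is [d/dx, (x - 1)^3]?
3 \left(x - 1\right)^{2}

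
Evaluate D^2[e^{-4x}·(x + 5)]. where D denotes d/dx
8 \left(2 x + 9\right) e^{- 4 x}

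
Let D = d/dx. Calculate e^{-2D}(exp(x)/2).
\frac{e^{x - 2}}{2}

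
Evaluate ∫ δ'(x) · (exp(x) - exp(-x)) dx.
-2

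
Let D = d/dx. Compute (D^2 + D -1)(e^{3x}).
11 e^{3 x}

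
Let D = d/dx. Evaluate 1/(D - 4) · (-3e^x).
e^{x}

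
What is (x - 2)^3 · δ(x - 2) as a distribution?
0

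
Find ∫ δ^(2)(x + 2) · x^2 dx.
2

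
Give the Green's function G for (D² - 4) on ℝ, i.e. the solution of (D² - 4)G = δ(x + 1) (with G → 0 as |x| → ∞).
-\frac{e^{-2|x + 1|}}{4}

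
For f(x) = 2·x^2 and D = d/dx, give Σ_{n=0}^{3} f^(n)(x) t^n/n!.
2 t^{2} + 4 t x + 2 x^{2}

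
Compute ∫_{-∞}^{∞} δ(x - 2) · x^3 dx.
8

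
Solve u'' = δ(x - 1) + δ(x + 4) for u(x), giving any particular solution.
\frac{|x - 1|}{2} + \frac{|x + 4|}{2}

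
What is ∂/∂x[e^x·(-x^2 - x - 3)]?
\left(- x^{2} - 3 x - 4\right) e^{x}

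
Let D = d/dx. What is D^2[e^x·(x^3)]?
x \left(x^{2} + 6 x + 6\right) e^{x}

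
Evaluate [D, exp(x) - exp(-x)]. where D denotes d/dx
2 \cosh{\left(x \right)}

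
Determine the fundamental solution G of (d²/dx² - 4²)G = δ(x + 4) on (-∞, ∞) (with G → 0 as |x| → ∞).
-\frac{e^{-4|x + 4|}}{8}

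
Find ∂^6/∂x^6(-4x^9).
- 241920 x^{3}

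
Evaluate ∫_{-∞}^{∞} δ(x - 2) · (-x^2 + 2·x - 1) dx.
-1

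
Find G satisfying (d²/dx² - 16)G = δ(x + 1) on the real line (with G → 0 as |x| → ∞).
-\frac{e^{-4|x + 1|}}{8}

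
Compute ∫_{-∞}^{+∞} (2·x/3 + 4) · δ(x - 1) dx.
\frac{14}{3}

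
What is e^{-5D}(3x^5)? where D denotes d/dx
3 x^{5} - 75 x^{4} + 750 x^{3} - 3750 x^{2} + 9375 x - 9375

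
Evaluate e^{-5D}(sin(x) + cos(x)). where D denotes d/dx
\sqrt{2} \cos{\left(- x + \frac{\pi}{4} + 5 \right)}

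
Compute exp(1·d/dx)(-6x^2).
- 6 x^{2} - 12 x - 6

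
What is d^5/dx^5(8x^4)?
0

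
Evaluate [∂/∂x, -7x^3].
- 21 x^{2}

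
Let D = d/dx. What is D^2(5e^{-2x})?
20 e^{- 2 x}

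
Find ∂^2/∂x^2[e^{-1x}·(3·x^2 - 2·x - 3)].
\left(3 x^{2} - 14 x + 7\right) e^{- x}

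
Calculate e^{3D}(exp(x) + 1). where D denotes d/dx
e^{x + 3} + 1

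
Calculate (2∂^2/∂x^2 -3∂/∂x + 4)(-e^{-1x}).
- 9 e^{- x}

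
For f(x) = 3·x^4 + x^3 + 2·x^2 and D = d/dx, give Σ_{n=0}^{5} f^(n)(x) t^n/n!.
3 t^{4} + t^{3} \left(12 x + 1\right) + t^{2} \left(18 x^{2} + 3 x + 2\right) + t x \left(12 x^{2} + 3 x + 4\right) + 3 x^{4} + x^{3} + 2 x^{2}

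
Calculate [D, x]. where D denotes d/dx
1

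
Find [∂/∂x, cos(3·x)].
- 3 \sin{\left(3 x \right)}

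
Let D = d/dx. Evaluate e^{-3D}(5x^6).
5 x^{6} - 90 x^{5} + 675 x^{4} - 2700 x^{3} + 6075 x^{2} - 7290 x + 3645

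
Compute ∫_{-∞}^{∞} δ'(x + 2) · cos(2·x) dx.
- 2 \sin{\left(4 \right)}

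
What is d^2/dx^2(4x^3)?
24 x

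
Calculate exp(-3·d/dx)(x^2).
x^{2} - 6 x + 9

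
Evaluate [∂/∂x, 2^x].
2^{x} \log{\left(2 \right)}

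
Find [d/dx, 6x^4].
24 x^{3}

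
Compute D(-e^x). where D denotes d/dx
- e^{x}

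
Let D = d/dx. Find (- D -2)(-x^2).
2 x \left(x + 1\right)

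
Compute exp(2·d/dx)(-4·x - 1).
- 4 x - 9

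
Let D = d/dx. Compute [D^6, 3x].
18D^{5}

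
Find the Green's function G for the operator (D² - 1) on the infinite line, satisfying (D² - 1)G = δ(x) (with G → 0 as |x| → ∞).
-\frac{e^{-|x|}}{2}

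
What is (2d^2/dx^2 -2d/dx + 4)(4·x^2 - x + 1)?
16 x^{2} - 20 x + 22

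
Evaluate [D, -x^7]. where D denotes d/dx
- 7 x^{6}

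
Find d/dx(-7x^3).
- 21 x^{2}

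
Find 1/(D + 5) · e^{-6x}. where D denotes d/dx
- e^{- 6 x}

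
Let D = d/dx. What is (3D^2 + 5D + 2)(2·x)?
4 x + 10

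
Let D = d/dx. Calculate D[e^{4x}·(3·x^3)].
x^{2} \left(12 x + 9\right) e^{4 x}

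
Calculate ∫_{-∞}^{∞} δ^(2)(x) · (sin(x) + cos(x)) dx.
-1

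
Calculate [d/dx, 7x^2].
14 x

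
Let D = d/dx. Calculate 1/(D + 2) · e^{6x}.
\frac{e^{6 x}}{8}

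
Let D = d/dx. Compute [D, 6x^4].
24 x^{3}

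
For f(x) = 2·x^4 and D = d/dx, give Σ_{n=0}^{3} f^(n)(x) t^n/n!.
2 x \left(4 t^{3} + 6 t^{2} x + 4 t x^{2} + x^{3}\right)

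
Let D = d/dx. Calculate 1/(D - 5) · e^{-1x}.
- \frac{e^{- x}}{6}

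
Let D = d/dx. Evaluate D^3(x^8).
336 x^{5}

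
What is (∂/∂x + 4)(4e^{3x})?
28 e^{3 x}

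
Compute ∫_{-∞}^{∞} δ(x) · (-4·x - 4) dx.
-4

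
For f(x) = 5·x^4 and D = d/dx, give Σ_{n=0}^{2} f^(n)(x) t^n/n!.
5 x^{2} \left(6 t^{2} + 4 t x + x^{2}\right)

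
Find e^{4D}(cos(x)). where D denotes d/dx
\cos{\left(x + 4 \right)}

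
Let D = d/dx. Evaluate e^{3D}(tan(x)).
\tan{\left(x + 3 \right)}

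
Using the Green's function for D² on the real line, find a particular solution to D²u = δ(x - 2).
\frac{|x - 2|}{2}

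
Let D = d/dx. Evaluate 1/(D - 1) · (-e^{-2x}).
\frac{e^{- 2 x}}{3}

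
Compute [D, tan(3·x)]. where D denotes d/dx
\frac{3}{\cos^{2}{\left(3 x \right)}}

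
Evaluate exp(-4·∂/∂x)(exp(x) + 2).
e^{x - 4} + 2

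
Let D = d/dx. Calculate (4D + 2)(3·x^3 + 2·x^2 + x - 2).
2 x \left(3 x^{2} + 20 x + 9\right)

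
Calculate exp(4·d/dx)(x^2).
x^{2} + 8 x + 16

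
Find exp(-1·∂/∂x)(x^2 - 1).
x \left(x - 2\right)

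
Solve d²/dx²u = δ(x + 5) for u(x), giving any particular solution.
\frac{|x + 5|}{2}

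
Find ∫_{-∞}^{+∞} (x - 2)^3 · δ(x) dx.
-8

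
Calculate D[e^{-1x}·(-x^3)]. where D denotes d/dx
x^{2} \left(x - 3\right) e^{- x}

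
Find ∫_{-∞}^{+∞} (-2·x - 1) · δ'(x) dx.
2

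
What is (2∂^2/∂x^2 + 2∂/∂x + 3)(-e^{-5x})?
- 43 e^{- 5 x}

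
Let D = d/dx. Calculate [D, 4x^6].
24 x^{5}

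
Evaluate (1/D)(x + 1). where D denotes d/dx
\frac{x^{2}}{2} + x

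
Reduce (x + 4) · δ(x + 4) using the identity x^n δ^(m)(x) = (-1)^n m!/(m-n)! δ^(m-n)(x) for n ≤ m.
0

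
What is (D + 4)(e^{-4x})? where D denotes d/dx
0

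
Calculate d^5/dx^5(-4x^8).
- 26880 x^{3}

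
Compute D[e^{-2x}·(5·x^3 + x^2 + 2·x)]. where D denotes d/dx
\left(- 10 x^{3} + 13 x^{2} - 2 x + 2\right) e^{- 2 x}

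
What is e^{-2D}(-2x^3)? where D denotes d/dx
- 2 x^{3} + 12 x^{2} - 24 x + 16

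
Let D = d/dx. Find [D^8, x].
8D^{7}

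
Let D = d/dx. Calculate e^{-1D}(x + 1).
x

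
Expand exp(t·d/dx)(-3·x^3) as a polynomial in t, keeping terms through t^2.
3 x \left(- 3 t^{2} - 3 t x - x^{2}\right)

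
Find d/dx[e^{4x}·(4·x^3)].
x^{2} \left(16 x + 12\right) e^{4 x}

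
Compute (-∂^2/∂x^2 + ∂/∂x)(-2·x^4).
8 x^{2} \left(3 - x\right)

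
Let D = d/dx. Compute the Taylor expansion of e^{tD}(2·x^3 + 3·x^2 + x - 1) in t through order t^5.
2 t^{3} + t^{2} \left(6 x + 3\right) + t \left(6 x^{2} + 6 x + 1\right) + 2 x^{3} + 3 x^{2} + x - 1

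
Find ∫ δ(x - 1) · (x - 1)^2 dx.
0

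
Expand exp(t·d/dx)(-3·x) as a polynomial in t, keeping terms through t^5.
- 3 t - 3 x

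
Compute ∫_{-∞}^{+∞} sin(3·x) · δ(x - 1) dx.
\sin{\left(3 \right)}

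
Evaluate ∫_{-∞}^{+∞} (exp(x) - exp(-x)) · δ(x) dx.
0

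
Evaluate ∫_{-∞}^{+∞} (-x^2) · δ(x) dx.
0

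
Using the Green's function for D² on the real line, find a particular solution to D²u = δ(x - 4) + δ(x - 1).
\frac{|x - 4|}{2} + \frac{|x - 1|}{2}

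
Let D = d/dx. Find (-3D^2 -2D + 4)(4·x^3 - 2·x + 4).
16 x^{3} - 24 x^{2} - 80 x + 20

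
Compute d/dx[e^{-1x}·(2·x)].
2 \left(1 - x\right) e^{- x}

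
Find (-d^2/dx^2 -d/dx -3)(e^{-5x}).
- 23 e^{- 5 x}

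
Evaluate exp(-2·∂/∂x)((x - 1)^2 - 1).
x^{2} - 6 x + 8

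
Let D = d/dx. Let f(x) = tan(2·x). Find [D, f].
\frac{2}{\cos^{2}{\left(2 x \right)}}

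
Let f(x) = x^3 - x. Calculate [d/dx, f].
3 x^{2} - 1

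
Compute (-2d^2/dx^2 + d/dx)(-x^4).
4 x^{2} \left(6 - x\right)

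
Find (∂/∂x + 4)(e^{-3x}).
e^{- 3 x}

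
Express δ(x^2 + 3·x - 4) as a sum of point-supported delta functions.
\frac{\delta(x - 1) + \delta(x + 4)}{5}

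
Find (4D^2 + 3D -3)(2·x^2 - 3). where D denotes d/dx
- 6 x^{2} + 12 x + 25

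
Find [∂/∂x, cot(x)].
- \frac{1}{\sin^{2}{\left(x \right)}}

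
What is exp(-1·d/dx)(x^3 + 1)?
x \left(x^{2} - 3 x + 3\right)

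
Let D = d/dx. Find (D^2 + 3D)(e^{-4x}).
4 e^{- 4 x}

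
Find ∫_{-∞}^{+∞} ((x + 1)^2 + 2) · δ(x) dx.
3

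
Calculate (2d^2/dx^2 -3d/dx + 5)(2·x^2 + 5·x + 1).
10 x^{2} + 13 x - 2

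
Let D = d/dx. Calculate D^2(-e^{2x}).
- 4 e^{2 x}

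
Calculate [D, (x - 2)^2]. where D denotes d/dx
2 x - 4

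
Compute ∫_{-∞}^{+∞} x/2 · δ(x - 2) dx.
1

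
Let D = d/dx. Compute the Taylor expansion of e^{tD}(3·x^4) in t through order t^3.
3 x \left(4 t^{3} + 6 t^{2} x + 4 t x^{2} + x^{3}\right)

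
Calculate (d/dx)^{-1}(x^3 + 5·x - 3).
\frac{x^{4}}{4} + \frac{5 x^{2}}{2} - 3 x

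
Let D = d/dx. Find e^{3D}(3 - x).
- x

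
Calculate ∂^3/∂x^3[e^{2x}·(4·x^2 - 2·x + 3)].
\left(32 x^{2} + 80 x + 48\right) e^{2 x}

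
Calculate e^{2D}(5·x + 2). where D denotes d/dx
5 x + 12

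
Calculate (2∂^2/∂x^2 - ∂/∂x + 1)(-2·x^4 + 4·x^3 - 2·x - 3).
- 2 x^{4} + 12 x^{3} - 60 x^{2} + 46 x - 1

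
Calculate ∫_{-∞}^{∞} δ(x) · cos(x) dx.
1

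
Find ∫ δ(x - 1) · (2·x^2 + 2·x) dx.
4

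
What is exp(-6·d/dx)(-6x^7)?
- 6 x^{7} + 252 x^{6} - 4536 x^{5} + 45360 x^{4} - 272160 x^{3} + 979776 x^{2} - 1959552 x + 1679616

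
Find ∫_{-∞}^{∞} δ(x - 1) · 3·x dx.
3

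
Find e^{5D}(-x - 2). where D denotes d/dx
- x - 7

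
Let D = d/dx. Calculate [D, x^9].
9 x^{8}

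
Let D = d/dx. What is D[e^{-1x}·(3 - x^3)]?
\left(x^{3} - 3 x^{2} - 3\right) e^{- x}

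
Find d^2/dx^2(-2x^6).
- 60 x^{4}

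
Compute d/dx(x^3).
3 x^{2}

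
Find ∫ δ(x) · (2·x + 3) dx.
3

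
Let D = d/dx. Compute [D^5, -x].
-5D^{4}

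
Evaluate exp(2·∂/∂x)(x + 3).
x + 5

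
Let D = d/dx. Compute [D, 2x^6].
12 x^{5}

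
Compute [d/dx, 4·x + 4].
4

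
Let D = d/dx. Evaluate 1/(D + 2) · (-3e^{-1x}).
- 3 e^{- x}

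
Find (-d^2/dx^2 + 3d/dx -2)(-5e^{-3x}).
100 e^{- 3 x}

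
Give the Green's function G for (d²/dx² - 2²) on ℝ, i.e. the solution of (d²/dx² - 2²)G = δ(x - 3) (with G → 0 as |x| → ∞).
-\frac{e^{-2|x - 3|}}{4}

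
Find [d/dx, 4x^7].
28 x^{6}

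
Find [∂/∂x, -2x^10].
- 20 x^{9}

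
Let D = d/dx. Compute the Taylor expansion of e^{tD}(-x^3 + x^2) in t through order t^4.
- t^{3} - t^{2} \left(3 x - 1\right) - t x \left(3 x - 2\right) - x^{3} + x^{2}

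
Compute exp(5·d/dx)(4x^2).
4 x^{2} + 40 x + 100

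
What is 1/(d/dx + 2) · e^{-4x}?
- \frac{e^{- 4 x}}{2}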